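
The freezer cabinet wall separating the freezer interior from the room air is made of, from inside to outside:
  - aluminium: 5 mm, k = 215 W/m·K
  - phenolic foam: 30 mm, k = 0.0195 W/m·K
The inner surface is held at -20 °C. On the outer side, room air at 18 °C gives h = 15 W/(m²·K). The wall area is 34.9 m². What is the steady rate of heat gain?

Q ≈ 826 W

Using the resistance-network approach (series):
R_aluminium = L/(kA) = 0.005/(215×34.9) = 6.664×10^-7 K/W
R_phenolic foam = L/(kA) = 0.03/(0.0195×34.9) = 0.04408 K/W
R_outer film = 1/(h_o·A) = 1/(15×34.9) = 0.00191 K/W
R_total = 0.04599 K/W
Q = ΔT / R_total = 38 / 0.04599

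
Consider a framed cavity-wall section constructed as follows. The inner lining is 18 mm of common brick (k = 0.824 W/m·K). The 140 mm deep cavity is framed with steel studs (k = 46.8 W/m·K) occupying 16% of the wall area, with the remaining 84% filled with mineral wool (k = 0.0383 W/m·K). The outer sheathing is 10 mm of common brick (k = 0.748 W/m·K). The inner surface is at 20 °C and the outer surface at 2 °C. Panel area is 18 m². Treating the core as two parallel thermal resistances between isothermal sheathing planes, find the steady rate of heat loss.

Q ≈ 6020 W

Sheathing layers in series; stud and cavity paths in parallel between them.
R_inner = 0.018/(0.824×18) = 0.001214 K/W
R_stud  = 0.14/(46.8×0.16×18) = 0.001039 K/W
R_cav   = 0.14/(0.0383×0.84×18) = 0.2418 K/W
1/R_core = 1/R_stud + 1/R_cav → R_core = 0.001034 K/W
R_outer = 0.01/(0.748×18) = 7.427×10^-4 K/W
R_total = 0.002991 K/W
Q = ΔT/R_total = 18/0.002991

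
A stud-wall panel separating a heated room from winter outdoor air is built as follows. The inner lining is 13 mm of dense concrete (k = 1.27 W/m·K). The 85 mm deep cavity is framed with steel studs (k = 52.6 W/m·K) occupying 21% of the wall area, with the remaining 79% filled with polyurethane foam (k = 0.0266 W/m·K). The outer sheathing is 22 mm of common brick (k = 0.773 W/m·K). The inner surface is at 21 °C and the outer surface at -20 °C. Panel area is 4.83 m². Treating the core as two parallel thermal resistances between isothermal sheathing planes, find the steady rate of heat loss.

Sheathing layers in series; stud and cavity paths in parallel between them.
R_inner = 0.013/(1.27×4.83) = 0.002119 K/W
R_stud  = 0.085/(52.6×0.21×4.83) = 0.001593 K/W
R_cav   = 0.085/(0.0266×0.79×4.83) = 0.8375 K/W
1/R_core = 1/R_stud + 1/R_cav → R_core = 0.00159 K/W
R_outer = 0.022/(0.773×4.83) = 0.005892 K/W
R_total = 0.009602 K/W
Q = ΔT/R_total = 41/0.009602

Q ≈ 4270 W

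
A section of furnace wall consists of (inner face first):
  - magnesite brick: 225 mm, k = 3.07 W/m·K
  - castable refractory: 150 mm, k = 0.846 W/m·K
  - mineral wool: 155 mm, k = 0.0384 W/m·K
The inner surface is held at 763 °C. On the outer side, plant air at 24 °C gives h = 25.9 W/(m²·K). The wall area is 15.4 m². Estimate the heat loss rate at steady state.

Q ≈ 2630 W

Model the wall as resistances in series:
R_magnesite brick = L/(kA) = 0.225/(3.07×15.4) = 0.004759 K/W
R_castable refractory = L/(kA) = 0.15/(0.846×15.4) = 0.01151 K/W
R_mineral wool = L/(kA) = 0.155/(0.0384×15.4) = 0.2621 K/W
R_outer film = 1/(h_o·A) = 1/(25.9×15.4) = 0.002507 K/W
R_total = 0.2809 K/W
Q = ΔT / R_total = 739 / 0.2809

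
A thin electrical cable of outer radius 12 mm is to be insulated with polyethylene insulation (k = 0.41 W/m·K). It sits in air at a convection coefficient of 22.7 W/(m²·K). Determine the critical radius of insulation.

r_cr ≈ 18.1 mm

For a cylinder r_cr = k/h = 0.41/22.7
r_cr = 18.1 mm; since the bare radius (12 mm) is below r_cr, adding a thin layer of insulation will *increase* heat loss.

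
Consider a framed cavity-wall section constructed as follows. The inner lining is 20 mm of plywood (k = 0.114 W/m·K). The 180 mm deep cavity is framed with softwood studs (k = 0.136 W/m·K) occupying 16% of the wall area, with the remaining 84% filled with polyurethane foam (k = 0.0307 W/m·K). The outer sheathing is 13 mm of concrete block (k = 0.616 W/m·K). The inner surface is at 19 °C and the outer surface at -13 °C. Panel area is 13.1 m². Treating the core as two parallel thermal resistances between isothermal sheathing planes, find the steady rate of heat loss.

Sheathing layers in series; stud and cavity paths in parallel between them.
R_inner = 0.02/(0.114×13.1) = 0.01339 K/W
R_stud  = 0.18/(0.136×0.16×13.1) = 0.6315 K/W
R_cav   = 0.18/(0.0307×0.84×13.1) = 0.5328 K/W
1/R_core = 1/R_stud + 1/R_cav → R_core = 0.289 K/W
R_outer = 0.013/(0.616×13.1) = 0.001611 K/W
R_total = 0.304 K/W
Q = ΔT/R_total = 32/0.304

Q ≈ 105 W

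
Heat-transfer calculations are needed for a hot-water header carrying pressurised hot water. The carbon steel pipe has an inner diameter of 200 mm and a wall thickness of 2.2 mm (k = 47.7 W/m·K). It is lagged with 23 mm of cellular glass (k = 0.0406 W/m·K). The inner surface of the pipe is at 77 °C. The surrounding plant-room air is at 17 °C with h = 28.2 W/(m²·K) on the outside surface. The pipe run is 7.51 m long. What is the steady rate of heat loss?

Treating each annulus and film as a series resistance:
R_carbon steel pipe wall = ln(102.2/100)/(2π×47.7×7.51) = 9.668×10^-6 K/W
R_cellular glass = ln(125.2/102.2)/(2π×0.0406×7.51) = 0.106 K/W
R_outer film = 1/(h_o·2πr_oL) = 1/(28.2×2π×0.1252×7.51) = 0.006002 K/W
R_total = 0.112 K/W
Q = ΔT/R_total = 60/0.112

Q ≈ 536 W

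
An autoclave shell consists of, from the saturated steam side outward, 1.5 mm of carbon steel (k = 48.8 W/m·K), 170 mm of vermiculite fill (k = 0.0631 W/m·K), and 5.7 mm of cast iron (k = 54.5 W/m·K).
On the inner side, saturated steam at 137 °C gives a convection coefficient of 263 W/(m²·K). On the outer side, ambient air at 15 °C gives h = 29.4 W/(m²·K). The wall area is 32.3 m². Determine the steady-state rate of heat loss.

Thermal resistances in series:
R_inner film = 1/(h_i·A) = 1/(263×32.3) = 1.177×10^-4 K/W
R_carbon steel = L/(kA) = 0.0015/(48.8×32.3) = 9.516×10^-7 K/W
R_vermiculite fill = L/(kA) = 0.17/(0.0631×32.3) = 0.08341 K/W
R_cast iron = L/(kA) = 0.0057/(54.5×32.3) = 3.238×10^-6 K/W
R_outer film = 1/(h_o·A) = 1/(29.4×32.3) = 0.001053 K/W
R_total = 0.08458 K/W
Q = ΔT / R_total = 122 / 0.08458

Q ≈ 1440 W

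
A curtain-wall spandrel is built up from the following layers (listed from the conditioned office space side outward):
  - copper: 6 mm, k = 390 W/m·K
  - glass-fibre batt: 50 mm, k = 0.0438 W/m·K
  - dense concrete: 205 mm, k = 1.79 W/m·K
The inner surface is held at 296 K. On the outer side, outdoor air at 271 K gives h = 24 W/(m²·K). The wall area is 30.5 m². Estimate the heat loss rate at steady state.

Q ≈ 588 W

Thermal resistances in series:
R_copper = L/(kA) = 0.006/(390×30.5) = 5.044×10^-7 K/W
R_glass-fibre batt = L/(kA) = 0.05/(0.0438×30.5) = 0.03743 K/W
R_dense concrete = L/(kA) = 0.205/(1.79×30.5) = 0.003755 K/W
R_outer film = 1/(h_o·A) = 1/(24×30.5) = 0.001366 K/W
R_total = 0.04255 K/W
Q = ΔT / R_total = 25 / 0.04255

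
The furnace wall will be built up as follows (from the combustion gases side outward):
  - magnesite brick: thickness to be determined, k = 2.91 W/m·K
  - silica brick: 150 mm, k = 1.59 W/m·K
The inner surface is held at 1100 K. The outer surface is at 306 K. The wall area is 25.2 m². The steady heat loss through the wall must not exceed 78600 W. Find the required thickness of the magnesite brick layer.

L ≈ 466 mm

Thermal resistances in series:
R_silica brick = L/(kA) = 0.15/(1.59×25.2) = 0.003744 K/W
Sum of the known resistances R_other = 0.003744 K/W
Required total resistance R_tot = ΔT/Q_allow = 794/78600 = 0.0101 K/W
R_magnesite brick = R_tot − R_other = 0.006358 K/W
L = R·k·A = 0.006358×2.91×25.2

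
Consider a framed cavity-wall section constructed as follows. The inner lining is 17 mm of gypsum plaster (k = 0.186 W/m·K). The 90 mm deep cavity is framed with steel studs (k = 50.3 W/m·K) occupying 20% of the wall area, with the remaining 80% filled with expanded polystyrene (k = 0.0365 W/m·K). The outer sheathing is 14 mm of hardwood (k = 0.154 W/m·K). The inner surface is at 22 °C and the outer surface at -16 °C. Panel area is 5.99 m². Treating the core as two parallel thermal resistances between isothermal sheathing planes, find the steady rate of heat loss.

Sheathing layers in series; stud and cavity paths in parallel between them.
R_inner = 0.017/(0.186×5.99) = 0.01526 K/W
R_stud  = 0.09/(50.3×0.2×5.99) = 0.001494 K/W
R_cav   = 0.09/(0.0365×0.8×5.99) = 0.5146 K/W
1/R_core = 1/R_stud + 1/R_cav → R_core = 0.001489 K/W
R_outer = 0.014/(0.154×5.99) = 0.01518 K/W
R_total = 0.03192 K/W
Q = ΔT/R_total = 38/0.03192

Q ≈ 1190 W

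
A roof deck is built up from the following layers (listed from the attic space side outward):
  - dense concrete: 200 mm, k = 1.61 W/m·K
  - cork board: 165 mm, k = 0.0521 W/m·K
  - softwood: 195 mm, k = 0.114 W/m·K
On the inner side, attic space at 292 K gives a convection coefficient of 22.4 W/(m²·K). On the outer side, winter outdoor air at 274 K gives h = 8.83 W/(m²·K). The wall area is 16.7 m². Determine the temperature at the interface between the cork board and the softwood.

Using the resistance-network approach (series):
R_inner film = 1/(h_i·A) = 1/(22.4×16.7) = 0.002673 K/W
R_dense concrete = L/(kA) = 0.2/(1.61×16.7) = 0.007439 K/W
R_cork board = L/(kA) = 0.165/(0.0521×16.7) = 0.1896 K/W
R_softwood = L/(kA) = 0.195/(0.114×16.7) = 0.1024 K/W
R_outer film = 1/(h_o·A) = 1/(8.83×16.7) = 0.006781 K/W
R_total = 0.309 K/W;  Q = ΔT/R_total = 18/0.309 = 58.26 W
T_interface = T_inner − Q·ΣR(inner→interface) = 292 − 58.3×0.1998

T ≈ 280 K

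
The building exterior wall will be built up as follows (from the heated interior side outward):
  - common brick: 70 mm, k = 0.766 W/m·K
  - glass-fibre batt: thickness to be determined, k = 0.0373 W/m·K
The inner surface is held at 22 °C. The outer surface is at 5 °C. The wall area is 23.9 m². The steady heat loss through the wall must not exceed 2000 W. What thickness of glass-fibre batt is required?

L ≈ 4.17 mm

Treating each layer as a thermal resistance in series:
R_common brick = L/(kA) = 0.07/(0.766×23.9) = 0.003824 K/W
Sum of the known resistances R_other = 0.003824 K/W
Required total resistance R_tot = ΔT/Q_allow = 17/2000 = 0.0085 K/W
R_glass-fibre batt = R_tot − R_other = 0.004676 K/W
L = R·k·A = 0.004676×0.0373×23.9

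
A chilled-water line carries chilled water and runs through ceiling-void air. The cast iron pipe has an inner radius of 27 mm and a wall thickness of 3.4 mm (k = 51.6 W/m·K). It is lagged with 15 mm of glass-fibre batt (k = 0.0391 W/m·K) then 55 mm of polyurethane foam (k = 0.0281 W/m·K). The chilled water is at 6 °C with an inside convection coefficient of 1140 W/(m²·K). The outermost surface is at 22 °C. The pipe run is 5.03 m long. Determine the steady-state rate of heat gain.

Q ≈ 13.1 W

Per-layer cylindrical resistances, series-summed:
R_inner film = 1/(h_i·2πr₁L) = 1/(1140×2π×0.027×5.03) = 0.001028 K/W
R_cast iron pipe wall = ln(30.4/27)/(2π×51.6×5.03) = 7.273×10^-5 K/W
R_glass-fibre batt = ln(45.4/30.4)/(2π×0.0391×5.03) = 0.3246 K/W
R_polyurethane foam = ln(100.4/45.4)/(2π×0.0281×5.03) = 0.8937 K/W
R_total = 1.219 K/W
Q = ΔT/R_total = 16/1.219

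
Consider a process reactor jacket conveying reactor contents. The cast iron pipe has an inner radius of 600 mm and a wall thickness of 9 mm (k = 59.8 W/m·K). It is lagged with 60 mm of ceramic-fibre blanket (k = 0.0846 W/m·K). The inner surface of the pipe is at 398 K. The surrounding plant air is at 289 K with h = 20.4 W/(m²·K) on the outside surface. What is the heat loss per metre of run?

q′ ≈ 578 W/m

For a radial system each layer contributes R = ln(r_out/r_in)/(2πkL); films add R = 1/(hA).
R_cast iron pipe wall = ln(609/600)/(2π×59.8×1) = 3.963×10^-5 K/W
R_ceramic-fibre blanket = ln(669/609)/(2π×0.0846×1) = 0.1768 K/W
R_outer film = 1/(h_o·2πr_oL) = 1/(20.4×2π×0.669×1) = 0.01166 K/W
R_total = 0.1885 K/W
Q = ΔT/R_total = 109/0.1885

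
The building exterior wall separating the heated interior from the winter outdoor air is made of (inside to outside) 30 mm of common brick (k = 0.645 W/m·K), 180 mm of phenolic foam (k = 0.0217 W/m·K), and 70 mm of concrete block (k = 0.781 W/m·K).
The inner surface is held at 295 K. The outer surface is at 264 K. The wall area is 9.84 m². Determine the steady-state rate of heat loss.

Treating each layer as a thermal resistance in series:
R_common brick = L/(kA) = 0.03/(0.645×9.84) = 0.004727 K/W
R_phenolic foam = L/(kA) = 0.18/(0.0217×9.84) = 0.843 K/W
R_concrete block = L/(kA) = 0.07/(0.781×9.84) = 0.009109 K/W
R_total = 0.8568 K/W
Q = ΔT / R_total = 31 / 0.8568

Q ≈ 36.2 W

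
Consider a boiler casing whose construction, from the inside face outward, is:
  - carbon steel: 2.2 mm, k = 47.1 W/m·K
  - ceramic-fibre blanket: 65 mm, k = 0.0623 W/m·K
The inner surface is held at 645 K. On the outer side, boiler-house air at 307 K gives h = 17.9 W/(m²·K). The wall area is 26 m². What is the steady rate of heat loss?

Series thermal resistances:
R_carbon steel = L/(kA) = 0.0022/(47.1×26) = 1.797×10^-6 K/W
R_ceramic-fibre blanket = L/(kA) = 0.065/(0.0623×26) = 0.04013 K/W
R_outer film = 1/(h_o·A) = 1/(17.9×26) = 0.002149 K/W
R_total = 0.04228 K/W
Q = ΔT / R_total = 338 / 0.04228

Q ≈ 7990 W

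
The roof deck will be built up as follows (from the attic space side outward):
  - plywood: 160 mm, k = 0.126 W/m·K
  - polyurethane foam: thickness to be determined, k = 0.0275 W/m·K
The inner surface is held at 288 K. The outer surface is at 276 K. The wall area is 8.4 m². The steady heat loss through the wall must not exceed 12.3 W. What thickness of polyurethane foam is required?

L ≈ 190 mm

Using the resistance-network approach (series):
R_plywood = L/(kA) = 0.16/(0.126×8.4) = 0.1512 K/W
Sum of the known resistances R_other = 0.1512 K/W
Required total resistance R_tot = ΔT/Q_allow = 12/12.3 = 0.9756 K/W
R_polyurethane foam = R_tot − R_other = 0.8244 K/W
L = R·k·A = 0.8244×0.0275×8.4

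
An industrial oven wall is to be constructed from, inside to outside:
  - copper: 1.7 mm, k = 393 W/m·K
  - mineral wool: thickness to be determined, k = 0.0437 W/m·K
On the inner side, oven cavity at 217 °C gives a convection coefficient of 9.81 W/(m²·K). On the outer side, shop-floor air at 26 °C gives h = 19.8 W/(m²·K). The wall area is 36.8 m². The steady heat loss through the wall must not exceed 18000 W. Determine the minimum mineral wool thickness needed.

Model the wall as resistances in series:
R_inner film = 1/(h_i·A) = 1/(9.81×36.8) = 0.00277 K/W
R_copper = L/(kA) = 0.0017/(393×36.8) = 1.175×10^-7 K/W
R_outer film = 1/(h_o·A) = 1/(19.8×36.8) = 0.001372 K/W
Sum of the known resistances R_other = 0.004143 K/W
Required total resistance R_tot = ΔT/Q_allow = 191/18000 = 0.01061 K/W
R_mineral wool = R_tot − R_other = 0.006469 K/W
L = R·k·A = 0.006469×0.0437×36.8

L ≈ 10.4 mm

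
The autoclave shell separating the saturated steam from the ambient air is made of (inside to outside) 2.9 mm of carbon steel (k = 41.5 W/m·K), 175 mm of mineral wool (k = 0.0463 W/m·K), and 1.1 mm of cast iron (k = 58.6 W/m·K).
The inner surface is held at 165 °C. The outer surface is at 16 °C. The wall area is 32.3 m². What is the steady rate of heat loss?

Using the resistance-network approach (series):
R_carbon steel = L/(kA) = 0.0029/(41.5×32.3) = 2.163×10^-6 K/W
R_mineral wool = L/(kA) = 0.175/(0.0463×32.3) = 0.117 K/W
R_cast iron = L/(kA) = 0.0011/(58.6×32.3) = 5.812×10^-7 K/W
R_total = 0.117 K/W
Q = ΔT / R_total = 149 / 0.117

Q ≈ 1270 W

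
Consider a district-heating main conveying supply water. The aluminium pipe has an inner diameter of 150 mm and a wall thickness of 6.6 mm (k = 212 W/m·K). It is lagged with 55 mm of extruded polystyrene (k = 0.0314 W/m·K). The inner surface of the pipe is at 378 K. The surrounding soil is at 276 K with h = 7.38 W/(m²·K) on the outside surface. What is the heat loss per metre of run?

Per-layer cylindrical resistances, series-summed:
R_aluminium pipe wall = ln(81.6/75)/(2π×212×1) = 6.332×10^-5 K/W
R_extruded polystyrene = ln(136.6/81.6)/(2π×0.0314×1) = 2.611 K/W
R_outer film = 1/(h_o·2πr_oL) = 1/(7.38×2π×0.1366×1) = 0.1579 K/W
R_total = 2.769 K/W
Q = ΔT/R_total = 102/2.769

q′ ≈ 36.8 W/m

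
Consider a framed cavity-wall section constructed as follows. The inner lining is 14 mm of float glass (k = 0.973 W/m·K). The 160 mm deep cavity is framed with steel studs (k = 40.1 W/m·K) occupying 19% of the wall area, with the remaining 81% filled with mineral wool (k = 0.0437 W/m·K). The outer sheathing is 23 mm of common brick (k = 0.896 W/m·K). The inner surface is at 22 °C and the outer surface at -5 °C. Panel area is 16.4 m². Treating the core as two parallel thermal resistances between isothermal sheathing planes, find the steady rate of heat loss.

Sheathing layers in series; stud and cavity paths in parallel between them.
R_inner = 0.014/(0.973×16.4) = 8.773×10^-4 K/W
R_stud  = 0.16/(40.1×0.19×16.4) = 0.00128 K/W
R_cav   = 0.16/(0.0437×0.81×16.4) = 0.2756 K/W
1/R_core = 1/R_stud + 1/R_cav → R_core = 0.001275 K/W
R_outer = 0.023/(0.896×16.4) = 0.001565 K/W
R_total = 0.003717 K/W
Q = ΔT/R_total = 27/0.003717

Q ≈ 7260 W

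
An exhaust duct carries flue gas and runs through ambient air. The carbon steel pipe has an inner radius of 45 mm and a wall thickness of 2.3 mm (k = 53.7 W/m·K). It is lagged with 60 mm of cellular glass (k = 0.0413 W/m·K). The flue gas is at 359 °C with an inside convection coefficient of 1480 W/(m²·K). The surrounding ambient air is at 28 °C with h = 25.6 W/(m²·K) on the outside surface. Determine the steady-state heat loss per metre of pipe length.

Cylindrical conduction, so R = ln(r₂/r₁)/(2πkL) per layer, in series:
R_inner film = 1/(h_i·2πr₁L) = 1/(1480×2π×0.045×1) = 0.00239 K/W
R_carbon steel pipe wall = ln(47.3/45)/(2π×53.7×1) = 1.477×10^-4 K/W
R_cellular glass = ln(107.3/47.3)/(2π×0.0413×1) = 3.157 K/W
R_outer film = 1/(h_o·2πr_oL) = 1/(25.6×2π×0.1073×1) = 0.05794 K/W
R_total = 3.217 K/W
Q = ΔT/R_total = 331/3.217

q′ ≈ 103 W/m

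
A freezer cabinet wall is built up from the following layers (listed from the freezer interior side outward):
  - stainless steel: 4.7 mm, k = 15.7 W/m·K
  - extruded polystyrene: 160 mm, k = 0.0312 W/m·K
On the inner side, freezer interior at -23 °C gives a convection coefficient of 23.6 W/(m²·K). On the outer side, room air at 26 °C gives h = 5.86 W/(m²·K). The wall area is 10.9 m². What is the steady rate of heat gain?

Using the resistance-network approach (series):
R_inner film = 1/(h_i·A) = 1/(23.6×10.9) = 0.003887 K/W
R_stainless steel = L/(kA) = 0.0047/(15.7×10.9) = 2.746×10^-5 K/W
R_extruded polystyrene = L/(kA) = 0.16/(0.0312×10.9) = 0.4705 K/W
R_outer film = 1/(h_o·A) = 1/(5.86×10.9) = 0.01566 K/W
R_total = 0.49 K/W
Q = ΔT / R_total = 49 / 0.49

Q ≈ 100 W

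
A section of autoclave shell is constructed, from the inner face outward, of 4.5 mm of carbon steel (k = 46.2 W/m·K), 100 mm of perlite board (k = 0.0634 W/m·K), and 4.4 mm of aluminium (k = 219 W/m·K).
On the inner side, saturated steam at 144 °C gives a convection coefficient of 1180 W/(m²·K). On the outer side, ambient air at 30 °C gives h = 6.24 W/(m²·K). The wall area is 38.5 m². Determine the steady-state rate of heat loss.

Model the wall as resistances in series:
R_inner film = 1/(h_i·A) = 1/(1180×38.5) = 2.201×10^-5 K/W
R_carbon steel = L/(kA) = 0.0045/(46.2×38.5) = 2.53×10^-6 K/W
R_perlite board = L/(kA) = 0.1/(0.0634×38.5) = 0.04097 K/W
R_aluminium = L/(kA) = 0.0044/(219×38.5) = 5.219×10^-7 K/W
R_outer film = 1/(h_o·A) = 1/(6.24×38.5) = 0.004163 K/W
R_total = 0.04516 K/W
Q = ΔT / R_total = 114 / 0.04516

Q ≈ 2520 W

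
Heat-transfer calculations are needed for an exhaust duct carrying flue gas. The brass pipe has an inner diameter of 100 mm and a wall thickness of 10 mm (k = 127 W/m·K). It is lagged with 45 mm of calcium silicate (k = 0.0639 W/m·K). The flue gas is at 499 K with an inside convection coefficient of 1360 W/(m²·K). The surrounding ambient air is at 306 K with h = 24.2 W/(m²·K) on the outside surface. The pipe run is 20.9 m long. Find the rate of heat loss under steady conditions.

For a radial system each layer contributes R = ln(r_out/r_in)/(2πkL); films add R = 1/(hA).
R_inner film = 1/(h_i·2πr₁L) = 1/(1360×2π×0.05×20.9) = 1.12×10^-4 K/W
R_brass pipe wall = ln(60/50)/(2π×127×20.9) = 1.093×10^-5 K/W
R_calcium silicate = ln(105/60)/(2π×0.0639×20.9) = 0.06669 K/W
R_outer film = 1/(h_o·2πr_oL) = 1/(24.2×2π×0.105×20.9) = 0.002997 K/W
R_total = 0.06981 K/W
Q = ΔT/R_total = 193/0.06981

Q ≈ 2760 W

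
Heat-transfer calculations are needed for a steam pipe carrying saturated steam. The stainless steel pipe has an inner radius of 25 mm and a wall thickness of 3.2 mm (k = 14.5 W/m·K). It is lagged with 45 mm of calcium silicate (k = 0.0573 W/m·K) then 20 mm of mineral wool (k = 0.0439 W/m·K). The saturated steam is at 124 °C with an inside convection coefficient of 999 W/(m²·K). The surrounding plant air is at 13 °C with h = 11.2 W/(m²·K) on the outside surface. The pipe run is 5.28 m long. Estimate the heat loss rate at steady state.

Radial resistances (cylindrical: R_cond = ln(r_o/r_i)/(2πkL), R_conv = 1/(h·2πrL)):
R_inner film = 1/(h_i·2πr₁L) = 1/(999×2π×0.025×5.28) = 0.001207 K/W
R_stainless steel pipe wall = ln(28.2/25)/(2π×14.5×5.28) = 2.504×10^-4 K/W
R_calcium silicate = ln(73.2/28.2)/(2π×0.0573×5.28) = 0.5018 K/W
R_mineral wool = ln(93.2/73.2)/(2π×0.0439×5.28) = 0.1659 K/W
R_outer film = 1/(h_o·2πr_oL) = 1/(11.2×2π×0.0932×5.28) = 0.02888 K/W
R_total = 0.698 K/W
Q = ΔT/R_total = 111/0.698

Q ≈ 159 W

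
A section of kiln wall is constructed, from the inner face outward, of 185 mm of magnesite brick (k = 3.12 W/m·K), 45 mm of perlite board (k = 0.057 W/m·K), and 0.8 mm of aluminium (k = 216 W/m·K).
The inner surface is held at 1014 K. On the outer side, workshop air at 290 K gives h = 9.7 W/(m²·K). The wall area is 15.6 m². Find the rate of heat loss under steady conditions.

Q ≈ 11900 W

Series thermal resistances:
R_magnesite brick = L/(kA) = 0.185/(3.12×15.6) = 0.003801 K/W
R_perlite board = L/(kA) = 0.045/(0.057×15.6) = 0.05061 K/W
R_aluminium = L/(kA) = 0.0008/(216×15.6) = 2.374×10^-7 K/W
R_outer film = 1/(h_o·A) = 1/(9.7×15.6) = 0.006609 K/W
R_total = 0.06102 K/W
Q = ΔT / R_total = 724 / 0.06102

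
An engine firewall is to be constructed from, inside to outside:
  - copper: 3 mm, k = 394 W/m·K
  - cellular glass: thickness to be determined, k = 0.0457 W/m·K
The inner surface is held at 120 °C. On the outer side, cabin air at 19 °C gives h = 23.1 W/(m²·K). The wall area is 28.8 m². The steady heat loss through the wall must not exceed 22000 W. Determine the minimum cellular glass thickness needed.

Treating each layer as a thermal resistance in series:
R_copper = L/(kA) = 0.003/(394×28.8) = 2.644×10^-7 K/W
R_outer film = 1/(h_o·A) = 1/(23.1×28.8) = 0.001503 K/W
Sum of the known resistances R_other = 0.001503 K/W
Required total resistance R_tot = ΔT/Q_allow = 101/22000 = 0.004591 K/W
R_cellular glass = R_tot − R_other = 0.003088 K/W
L = R·k·A = 0.003088×0.0457×28.8

L ≈ 4.06 mm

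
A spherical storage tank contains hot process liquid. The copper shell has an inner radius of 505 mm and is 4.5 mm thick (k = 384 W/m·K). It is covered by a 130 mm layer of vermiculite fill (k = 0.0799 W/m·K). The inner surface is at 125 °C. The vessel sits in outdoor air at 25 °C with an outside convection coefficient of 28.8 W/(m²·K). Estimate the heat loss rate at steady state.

For a spherical shell R = (1/r₁ − 1/r₂)/(4πk); film R = 1/(h·4πr²). In series:
R_copper shell = (1/0.505 − 1/0.5095)/(4π×384) = 3.624×10^-6 K/W
R_vermiculite fill = (1/0.5095 − 1/0.6395)/(4π×0.0799) = 0.3974 K/W
R_outer film = 1/(h·4πr_o²) = 1/(28.8×4π×0.6395²) = 0.006756 K/W
R_total = 0.4041 K/W
Q = ΔT/R_total = 100/0.4041

Q ≈ 247 W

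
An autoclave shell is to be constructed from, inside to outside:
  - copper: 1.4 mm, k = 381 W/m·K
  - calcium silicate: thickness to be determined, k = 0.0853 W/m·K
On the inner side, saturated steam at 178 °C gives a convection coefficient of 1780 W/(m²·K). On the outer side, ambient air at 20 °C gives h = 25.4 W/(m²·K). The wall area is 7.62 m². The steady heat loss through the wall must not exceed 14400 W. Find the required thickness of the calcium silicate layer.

Treating each layer as a thermal resistance in series:
R_inner film = 1/(h_i·A) = 1/(1780×7.62) = 7.373×10^-5 K/W
R_copper = L/(kA) = 0.0014/(381×7.62) = 4.822×10^-7 K/W
R_outer film = 1/(h_o·A) = 1/(25.4×7.62) = 0.005167 K/W
Sum of the known resistances R_other = 0.005241 K/W
Required total resistance R_tot = ΔT/Q_allow = 158/14400 = 0.01097 K/W
R_calcium silicate = R_tot − R_other = 0.005731 K/W
L = R·k·A = 0.005731×0.0853×7.62

L ≈ 3.73 mm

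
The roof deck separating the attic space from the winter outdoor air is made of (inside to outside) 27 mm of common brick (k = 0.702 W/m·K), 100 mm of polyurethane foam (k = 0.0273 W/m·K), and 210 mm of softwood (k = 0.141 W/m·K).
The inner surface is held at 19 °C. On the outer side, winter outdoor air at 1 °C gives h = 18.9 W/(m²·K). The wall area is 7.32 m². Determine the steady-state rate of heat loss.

Series thermal resistances:
R_common brick = L/(kA) = 0.027/(0.702×7.32) = 0.005254 K/W
R_polyurethane foam = L/(kA) = 0.1/(0.0273×7.32) = 0.5004 K/W
R_softwood = L/(kA) = 0.21/(0.141×7.32) = 0.2035 K/W
R_outer film = 1/(h_o·A) = 1/(18.9×7.32) = 0.007228 K/W
R_total = 0.7164 K/W
Q = ΔT / R_total = 18 / 0.7164

Q ≈ 25.1 W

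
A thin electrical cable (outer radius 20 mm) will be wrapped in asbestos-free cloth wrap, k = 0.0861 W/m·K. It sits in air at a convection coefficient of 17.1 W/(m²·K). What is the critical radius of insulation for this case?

For a cylinder r_cr = k/h = 0.0861/17.1
r_cr = 5.04 mm; since the bare radius (20 mm) is above r_cr, any added insulation will reduce heat loss.

r_cr ≈ 5.04 mm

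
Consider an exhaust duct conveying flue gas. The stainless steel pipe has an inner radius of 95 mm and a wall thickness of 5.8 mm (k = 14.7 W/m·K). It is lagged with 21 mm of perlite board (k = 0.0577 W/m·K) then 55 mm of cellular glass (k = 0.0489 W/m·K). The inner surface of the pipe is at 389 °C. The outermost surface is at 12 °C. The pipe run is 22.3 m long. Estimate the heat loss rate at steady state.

Q ≈ 4840 W

Cylindrical conduction, so R = ln(r₂/r₁)/(2πkL) per layer, in series:
R_stainless steel pipe wall = ln(100.8/95)/(2π×14.7×22.3) = 2.877×10^-5 K/W
R_perlite board = ln(121.8/100.8)/(2π×0.0577×22.3) = 0.02341 K/W
R_cellular glass = ln(176.8/121.8)/(2π×0.0489×22.3) = 0.05439 K/W
R_total = 0.07782 K/W
Q = ΔT/R_total = 377/0.07782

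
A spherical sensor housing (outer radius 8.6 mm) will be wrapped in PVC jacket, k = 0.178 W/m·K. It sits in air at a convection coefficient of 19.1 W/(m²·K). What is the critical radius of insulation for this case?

r_cr ≈ 18.6 mm

For a sphere r_cr = 2k/h = 2×0.178/19.1
r_cr = 18.6 mm; since the bare radius (8.6 mm) is below r_cr, adding a thin layer of insulation will *increase* heat loss.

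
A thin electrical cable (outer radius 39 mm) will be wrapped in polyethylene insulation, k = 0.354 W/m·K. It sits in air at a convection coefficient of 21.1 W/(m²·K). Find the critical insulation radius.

For a cylinder r_cr = k/h = 0.354/21.1
r_cr = 16.8 mm; since the bare radius (39 mm) is above r_cr, any added insulation will reduce heat loss.

r_cr ≈ 16.8 mm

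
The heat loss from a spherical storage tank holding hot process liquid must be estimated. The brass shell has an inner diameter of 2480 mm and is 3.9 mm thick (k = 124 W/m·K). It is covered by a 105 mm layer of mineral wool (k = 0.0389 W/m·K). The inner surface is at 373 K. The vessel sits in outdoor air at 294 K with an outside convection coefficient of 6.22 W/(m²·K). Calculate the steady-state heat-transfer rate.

Spherical conduction: R = (1/r_in − 1/r_out)/(4πk) per layer; series-sum.
R_brass shell = (1/1.24 − 1/1.2439)/(4π×124) = 1.623×10^-6 K/W
R_mineral wool = (1/1.2439 − 1/1.3489)/(4π×0.0389) = 0.128 K/W
R_outer film = 1/(h·4πr_o²) = 1/(6.22×4π×1.3489²) = 0.007031 K/W
R_total = 0.135 K/W
Q = ΔT/R_total = 79/0.135

Q ≈ 585 W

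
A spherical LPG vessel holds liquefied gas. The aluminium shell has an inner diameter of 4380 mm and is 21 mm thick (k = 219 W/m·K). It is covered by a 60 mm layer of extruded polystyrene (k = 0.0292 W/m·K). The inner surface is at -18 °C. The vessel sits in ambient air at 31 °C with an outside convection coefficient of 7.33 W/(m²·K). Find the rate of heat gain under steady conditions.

Radial (spherical) resistances in series:
R_aluminium shell = (1/2.19 − 1/2.211)/(4π×219) = 1.576×10^-6 K/W
R_extruded polystyrene = (1/2.211 − 1/2.271)/(4π×0.0292) = 0.03257 K/W
R_outer film = 1/(h·4πr_o²) = 1/(7.33×4π×2.271²) = 0.002105 K/W
R_total = 0.03467 K/W
Q = ΔT/R_total = 49/0.03467

Q ≈ 1410 W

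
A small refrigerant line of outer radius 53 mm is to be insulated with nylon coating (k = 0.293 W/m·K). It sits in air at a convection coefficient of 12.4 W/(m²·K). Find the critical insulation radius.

r_cr ≈ 23.6 mm

For a cylinder r_cr = k/h = 0.293/12.4
r_cr = 23.6 mm; since the bare radius (53 mm) is above r_cr, any added insulation will reduce heat loss.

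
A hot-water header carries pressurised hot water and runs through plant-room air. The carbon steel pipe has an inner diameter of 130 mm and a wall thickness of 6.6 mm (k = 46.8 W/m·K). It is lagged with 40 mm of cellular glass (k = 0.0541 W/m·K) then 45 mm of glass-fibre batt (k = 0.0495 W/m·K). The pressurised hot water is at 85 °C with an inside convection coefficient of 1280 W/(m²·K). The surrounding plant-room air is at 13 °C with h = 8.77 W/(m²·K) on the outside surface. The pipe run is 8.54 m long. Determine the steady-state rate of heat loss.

For a radial system each layer contributes R = ln(r_out/r_in)/(2πkL); films add R = 1/(hA).
R_inner film = 1/(h_i·2πr₁L) = 1/(1280×2π×0.065×8.54) = 2.24×10^-4 K/W
R_carbon steel pipe wall = ln(71.6/65)/(2π×46.8×8.54) = 3.851×10^-5 K/W
R_cellular glass = ln(111.6/71.6)/(2π×0.0541×8.54) = 0.1529 K/W
R_glass-fibre batt = ln(156.6/111.6)/(2π×0.0495×8.54) = 0.1275 K/W
R_outer film = 1/(h_o·2πr_oL) = 1/(8.77×2π×0.1566×8.54) = 0.01357 K/W
R_total = 0.2943 K/W
Q = ΔT/R_total = 72/0.2943

Q ≈ 245 W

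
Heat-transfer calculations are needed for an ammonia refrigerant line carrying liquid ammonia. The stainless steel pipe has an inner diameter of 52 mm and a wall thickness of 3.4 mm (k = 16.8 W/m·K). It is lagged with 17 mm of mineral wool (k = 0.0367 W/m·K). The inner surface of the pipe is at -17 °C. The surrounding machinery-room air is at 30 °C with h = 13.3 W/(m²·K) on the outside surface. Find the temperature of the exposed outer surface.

Per-layer cylindrical resistances, series-summed:
R_stainless steel pipe wall = ln(29.4/26)/(2π×16.8×1) = 0.001164 K/W
R_mineral wool = ln(46.4/29.4)/(2π×0.0367×1) = 1.979 K/W
R_outer film = 1/(h_o·2πr_oL) = 1/(13.3×2π×0.0464×1) = 0.2579 K/W
R_total = 2.238 K/W
Q = ΔT/R_total = 47/2.238
Q = 21 W/m
T_interface = T_inner + Q·ΣR(inner→interface) = -17 + 21×1.98

T ≈ 24.6 °C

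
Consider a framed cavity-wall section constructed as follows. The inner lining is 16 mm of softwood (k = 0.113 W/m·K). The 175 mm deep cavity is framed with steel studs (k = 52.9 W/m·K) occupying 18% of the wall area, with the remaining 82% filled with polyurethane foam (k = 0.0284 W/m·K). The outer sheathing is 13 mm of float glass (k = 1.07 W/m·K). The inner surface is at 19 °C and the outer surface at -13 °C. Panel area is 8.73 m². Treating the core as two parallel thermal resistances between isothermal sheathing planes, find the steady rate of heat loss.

Sheathing layers in series; stud and cavity paths in parallel between them.
R_inner = 0.016/(0.113×8.73) = 0.01622 K/W
R_stud  = 0.175/(52.9×0.18×8.73) = 0.002105 K/W
R_cav   = 0.175/(0.0284×0.82×8.73) = 0.8608 K/W
1/R_core = 1/R_stud + 1/R_cav → R_core = 0.0021 K/W
R_outer = 0.013/(1.07×8.73) = 0.001392 K/W
R_total = 0.01971 K/W
Q = ΔT/R_total = 32/0.01971

Q ≈ 1620 W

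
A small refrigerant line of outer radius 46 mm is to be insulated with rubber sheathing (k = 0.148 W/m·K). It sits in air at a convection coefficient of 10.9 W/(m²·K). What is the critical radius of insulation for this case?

r_cr ≈ 13.6 mm

For a cylinder r_cr = k/h = 0.148/10.9
r_cr = 13.6 mm; since the bare radius (46 mm) is above r_cr, any added insulation will reduce heat loss.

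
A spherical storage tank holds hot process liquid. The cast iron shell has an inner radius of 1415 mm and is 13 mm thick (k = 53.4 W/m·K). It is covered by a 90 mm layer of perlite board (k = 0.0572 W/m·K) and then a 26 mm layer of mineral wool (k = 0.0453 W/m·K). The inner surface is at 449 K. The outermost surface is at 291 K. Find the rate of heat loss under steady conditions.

For a spherical shell R = (1/r₁ − 1/r₂)/(4πk); film R = 1/(h·4πr²). In series:
R_cast iron shell = (1/1.415 − 1/1.428)/(4π×53.4) = 9.588×10^-6 K/W
R_perlite board = (1/1.428 − 1/1.518)/(4π×0.0572) = 0.05776 K/W
R_mineral wool = (1/1.518 − 1/1.544)/(4π×0.0453) = 0.01949 K/W
R_total = 0.07726 K/W
Q = ΔT/R_total = 158/0.07726

Q ≈ 2050 W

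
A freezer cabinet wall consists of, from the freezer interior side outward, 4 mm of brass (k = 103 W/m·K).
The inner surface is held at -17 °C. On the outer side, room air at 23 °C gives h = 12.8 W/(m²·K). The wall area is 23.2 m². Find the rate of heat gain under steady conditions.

Q ≈ 11900 W

Treating each layer as a thermal resistance in series:
R_brass = L/(kA) = 0.004/(103×23.2) = 1.674×10^-6 K/W
R_outer film = 1/(h_o·A) = 1/(12.8×23.2) = 0.003367 K/W
R_total = 0.003369 K/W
Q = ΔT / R_total = 40 / 0.003369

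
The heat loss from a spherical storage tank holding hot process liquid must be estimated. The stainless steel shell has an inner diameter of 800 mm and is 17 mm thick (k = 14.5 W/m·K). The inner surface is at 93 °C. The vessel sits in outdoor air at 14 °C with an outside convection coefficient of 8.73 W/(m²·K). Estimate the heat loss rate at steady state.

Each spherical layer contributes R = (1/r_i − 1/r_o)/(4πk):
R_stainless steel shell = (1/0.4 − 1/0.417)/(4π×14.5) = 5.593×10^-4 K/W
R_outer film = 1/(h·4πr_o²) = 1/(8.73×4π×0.417²) = 0.05242 K/W
R_total = 0.05298 K/W
Q = ΔT/R_total = 79/0.05298

Q ≈ 1490 W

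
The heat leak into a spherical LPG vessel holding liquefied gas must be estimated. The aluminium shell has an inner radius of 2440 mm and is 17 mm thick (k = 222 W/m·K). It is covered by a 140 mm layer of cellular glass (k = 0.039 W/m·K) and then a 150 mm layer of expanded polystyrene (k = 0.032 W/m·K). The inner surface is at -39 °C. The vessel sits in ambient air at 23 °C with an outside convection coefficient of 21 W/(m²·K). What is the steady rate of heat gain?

For a spherical shell R = (1/r₁ − 1/r₂)/(4πk); film R = 1/(h·4πr²). In series:
R_aluminium shell = (1/2.44 − 1/2.457)/(4π×222) = 1.016×10^-6 K/W
R_cellular glass = (1/2.457 − 1/2.597)/(4π×0.039) = 0.04477 K/W
R_expanded polystyrene = (1/2.597 − 1/2.747)/(4π×0.032) = 0.05229 K/W
R_outer film = 1/(h·4πr_o²) = 1/(21×4π×2.747²) = 5.022×10^-4 K/W
R_total = 0.09756 K/W
Q = ΔT/R_total = 62/0.09756

Q ≈ 636 W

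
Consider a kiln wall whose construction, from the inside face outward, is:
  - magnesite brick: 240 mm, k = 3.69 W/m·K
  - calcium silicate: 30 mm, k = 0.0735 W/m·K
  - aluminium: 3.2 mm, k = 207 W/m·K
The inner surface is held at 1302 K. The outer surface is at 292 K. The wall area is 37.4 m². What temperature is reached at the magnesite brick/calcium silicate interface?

Model the wall as resistances in series:
R_magnesite brick = L/(kA) = 0.24/(3.69×37.4) = 0.001739 K/W
R_calcium silicate = L/(kA) = 0.03/(0.0735×37.4) = 0.01091 K/W
R_aluminium = L/(kA) = 0.0032/(207×37.4) = 4.133×10^-7 K/W
R_total = 0.01265 K/W;  Q = ΔT/R_total = 1010/0.01265 = 79820 W
T_interface = T_inner − Q·ΣR(inner→interface) = 1302 − 79800×0.001739

T ≈ 1160 K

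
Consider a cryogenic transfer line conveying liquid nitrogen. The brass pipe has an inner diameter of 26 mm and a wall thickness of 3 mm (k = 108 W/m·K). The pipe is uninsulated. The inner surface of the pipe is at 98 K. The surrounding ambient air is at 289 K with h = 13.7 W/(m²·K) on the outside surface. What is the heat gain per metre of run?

Cylindrical conduction, so R = ln(r₂/r₁)/(2πkL) per layer, in series:
R_brass pipe wall = ln(16/13)/(2π×108×1) = 3.06×10^-4 K/W
R_outer film = 1/(h_o·2πr_oL) = 1/(13.7×2π×0.016×1) = 0.7261 K/W
R_total = 0.7264 K/W
Q = ΔT/R_total = 191/0.7264

q′ ≈ 263 W/m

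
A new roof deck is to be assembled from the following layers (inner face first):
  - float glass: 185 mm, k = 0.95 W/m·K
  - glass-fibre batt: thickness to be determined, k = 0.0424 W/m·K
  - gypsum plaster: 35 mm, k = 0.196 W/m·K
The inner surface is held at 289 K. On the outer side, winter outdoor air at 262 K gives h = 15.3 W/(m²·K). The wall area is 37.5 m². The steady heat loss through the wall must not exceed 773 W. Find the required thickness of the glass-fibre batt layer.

Model the wall as resistances in series:
R_float glass = L/(kA) = 0.185/(0.95×37.5) = 0.005193 K/W
R_gypsum plaster = L/(kA) = 0.035/(0.196×37.5) = 0.004762 K/W
R_outer film = 1/(h_o·A) = 1/(15.3×37.5) = 0.001743 K/W
Sum of the known resistances R_other = 0.0117 K/W
Required total resistance R_tot = ΔT/Q_allow = 27/773 = 0.03493 K/W
R_glass-fibre batt = R_tot − R_other = 0.02323 K/W
L = R·k·A = 0.02323×0.0424×37.5

L ≈ 36.9 mm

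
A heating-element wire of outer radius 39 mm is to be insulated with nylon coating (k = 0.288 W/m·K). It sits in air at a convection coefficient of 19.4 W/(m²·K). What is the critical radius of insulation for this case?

r_cr ≈ 14.8 mm

For a cylinder r_cr = k/h = 0.288/19.4
r_cr = 14.8 mm; since the bare radius (39 mm) is above r_cr, any added insulation will reduce heat loss.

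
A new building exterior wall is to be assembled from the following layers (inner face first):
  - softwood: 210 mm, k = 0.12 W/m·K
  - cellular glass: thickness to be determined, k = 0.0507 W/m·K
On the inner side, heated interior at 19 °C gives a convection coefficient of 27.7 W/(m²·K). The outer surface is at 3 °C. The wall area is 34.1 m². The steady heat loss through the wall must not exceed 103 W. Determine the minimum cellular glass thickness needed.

Using the resistance-network approach (series):
R_inner film = 1/(h_i·A) = 1/(27.7×34.1) = 0.001059 K/W
R_softwood = L/(kA) = 0.21/(0.12×34.1) = 0.05132 K/W
Sum of the known resistances R_other = 0.05238 K/W
Required total resistance R_tot = ΔT/Q_allow = 16/103 = 0.1553 K/W
R_cellular glass = R_tot − R_other = 0.103 K/W
L = R·k·A = 0.103×0.0507×34.1

L ≈ 178 mm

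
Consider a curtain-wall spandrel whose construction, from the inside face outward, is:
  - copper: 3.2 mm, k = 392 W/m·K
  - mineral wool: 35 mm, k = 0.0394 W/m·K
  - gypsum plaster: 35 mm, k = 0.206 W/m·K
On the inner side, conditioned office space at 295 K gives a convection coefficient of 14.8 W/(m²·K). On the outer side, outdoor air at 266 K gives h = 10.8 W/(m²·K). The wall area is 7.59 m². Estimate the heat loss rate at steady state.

Q ≈ 181 W

Using the resistance-network approach (series):
R_inner film = 1/(h_i·A) = 1/(14.8×7.59) = 0.008902 K/W
R_copper = L/(kA) = 0.0032/(392×7.59) = 1.076×10^-6 K/W
R_mineral wool = L/(kA) = 0.035/(0.0394×7.59) = 0.117 K/W
R_gypsum plaster = L/(kA) = 0.035/(0.206×7.59) = 0.02239 K/W
R_outer film = 1/(h_o·A) = 1/(10.8×7.59) = 0.0122 K/W
R_total = 0.1605 K/W
Q = ΔT / R_total = 29 / 0.1605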